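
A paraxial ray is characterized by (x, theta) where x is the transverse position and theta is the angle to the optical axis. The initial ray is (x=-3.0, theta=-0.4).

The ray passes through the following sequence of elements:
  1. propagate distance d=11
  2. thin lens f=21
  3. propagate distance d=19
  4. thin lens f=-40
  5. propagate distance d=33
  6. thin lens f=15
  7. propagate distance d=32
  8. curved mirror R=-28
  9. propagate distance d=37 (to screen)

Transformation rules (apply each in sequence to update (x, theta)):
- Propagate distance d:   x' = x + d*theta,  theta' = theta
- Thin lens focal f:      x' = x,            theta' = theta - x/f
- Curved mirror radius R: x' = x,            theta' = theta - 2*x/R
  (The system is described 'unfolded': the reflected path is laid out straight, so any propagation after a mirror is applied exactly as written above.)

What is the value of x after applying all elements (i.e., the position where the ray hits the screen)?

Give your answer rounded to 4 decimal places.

Initial: x=-3.0000 theta=-0.4000
After 1 (propagate distance d=11): x=-7.4000 theta=-0.4000
After 2 (thin lens f=21): x=-7.4000 theta=-1/21 (≈-0.0476)
After 3 (propagate distance d=19): x=-872/105 (≈-8.3048) theta=-1/21 (≈-0.0476)
After 4 (thin lens f=-40): x=-872/105 (≈-8.3048) theta=-134/525 (≈-0.2552)
After 5 (propagate distance d=33): x=-8782/525 (≈-16.7276) theta=-134/525 (≈-0.2552)
After 6 (thin lens f=15): x=-8782/525 (≈-16.7276) theta=6772/7875 (≈0.8599)
After 7 (propagate distance d=32): x=84974/7875 (≈10.7903) theta=6772/7875 (≈0.8599)
After 8 (curved mirror R=-28): x=84974/7875 (≈10.7903) theta=89891/55125 (≈1.6307)
After 9 (propagate distance d=37 (to screen)): x=784157/11025 (≈71.1254) theta=89891/55125 (≈1.6307)
Rounded to 4 decimal places: x = 71.1254

Answer: 71.1254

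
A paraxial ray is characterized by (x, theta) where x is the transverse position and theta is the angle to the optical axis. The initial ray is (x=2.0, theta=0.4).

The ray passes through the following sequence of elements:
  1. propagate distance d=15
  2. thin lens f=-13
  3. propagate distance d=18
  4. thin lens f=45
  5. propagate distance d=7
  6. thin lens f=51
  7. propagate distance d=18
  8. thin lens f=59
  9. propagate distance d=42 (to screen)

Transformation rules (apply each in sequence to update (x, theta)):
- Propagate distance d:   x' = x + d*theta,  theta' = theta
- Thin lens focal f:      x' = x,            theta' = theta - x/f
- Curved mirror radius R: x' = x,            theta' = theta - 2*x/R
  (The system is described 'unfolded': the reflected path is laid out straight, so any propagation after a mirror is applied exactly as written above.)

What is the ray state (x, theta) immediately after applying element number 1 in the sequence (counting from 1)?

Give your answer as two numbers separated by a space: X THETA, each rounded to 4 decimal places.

Answer: 8.0000 0.4000

Derivation:
Initial: x=2.0000 theta=0.4000
After 1 (propagate distance d=15): x=8.0000 theta=0.4000
Rounded to 4 decimal places: x = 8.0000, theta = 0.4000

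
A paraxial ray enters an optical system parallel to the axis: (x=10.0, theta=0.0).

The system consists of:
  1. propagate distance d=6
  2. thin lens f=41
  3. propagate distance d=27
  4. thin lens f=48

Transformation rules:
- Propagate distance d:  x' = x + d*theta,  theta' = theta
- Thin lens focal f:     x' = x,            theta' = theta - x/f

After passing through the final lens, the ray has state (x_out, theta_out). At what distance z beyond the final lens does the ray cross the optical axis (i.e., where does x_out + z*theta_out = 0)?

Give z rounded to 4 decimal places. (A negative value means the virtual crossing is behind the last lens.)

Answer: 10.8387

Derivation:
Initial: x=10.0000 theta=0.0000
After 1 (propagate distance d=6): x=10.0000 theta=0.0000
After 2 (thin lens f=41): x=10.0000 theta=-10/41 (≈-0.2439)
After 3 (propagate distance d=27): x=140/41 (≈3.4146) theta=-10/41 (≈-0.2439)
After 4 (thin lens f=48): x=140/41 (≈3.4146) theta=-155/492 (≈-0.3150)
z_focus = -x_out/theta_out = -(140/41)/(-155/492) = 336/31 ≈ 10.8387
Rounded to 4 decimal places: z = 10.8387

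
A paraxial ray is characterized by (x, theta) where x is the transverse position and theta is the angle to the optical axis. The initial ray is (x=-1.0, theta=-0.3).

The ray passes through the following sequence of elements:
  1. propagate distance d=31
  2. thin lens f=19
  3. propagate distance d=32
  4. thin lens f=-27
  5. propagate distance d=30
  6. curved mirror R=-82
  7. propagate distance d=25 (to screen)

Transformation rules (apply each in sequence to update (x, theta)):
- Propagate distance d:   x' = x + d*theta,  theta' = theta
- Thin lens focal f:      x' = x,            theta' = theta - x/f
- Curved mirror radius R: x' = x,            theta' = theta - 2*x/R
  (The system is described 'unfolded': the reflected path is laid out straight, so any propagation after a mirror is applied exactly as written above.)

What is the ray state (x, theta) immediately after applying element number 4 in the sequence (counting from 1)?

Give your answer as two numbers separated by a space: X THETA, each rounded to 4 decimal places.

Initial: x=-1.0000 theta=-0.3000
After 1 (propagate distance d=31): x=-10.3000 theta=-0.3000
After 2 (thin lens f=19): x=-10.3000 theta=23/95 (≈0.2421)
After 3 (propagate distance d=32): x=-97/38 (≈-2.5526) theta=23/95 (≈0.2421)
After 4 (thin lens f=-27): x=-97/38 (≈-2.5526) theta=757/5130 (≈0.1476)
Rounded to 4 decimal places: x = -2.5526, theta = 0.1476

Answer: -2.5526 0.1476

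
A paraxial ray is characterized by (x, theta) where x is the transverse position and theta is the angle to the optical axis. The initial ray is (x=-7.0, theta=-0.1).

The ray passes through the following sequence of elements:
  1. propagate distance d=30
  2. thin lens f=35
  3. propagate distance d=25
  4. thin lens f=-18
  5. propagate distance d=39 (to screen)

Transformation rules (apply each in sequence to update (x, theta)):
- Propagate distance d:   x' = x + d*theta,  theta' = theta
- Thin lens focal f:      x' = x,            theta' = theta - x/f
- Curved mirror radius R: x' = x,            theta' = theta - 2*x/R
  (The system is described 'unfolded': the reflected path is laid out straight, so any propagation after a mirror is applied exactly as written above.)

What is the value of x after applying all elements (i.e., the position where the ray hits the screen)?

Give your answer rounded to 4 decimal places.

Initial: x=-7.0000 theta=-0.1000
After 1 (propagate distance d=30): x=-10.0000 theta=-0.1000
After 2 (thin lens f=35): x=-10.0000 theta=13/70 (≈0.1857)
After 3 (propagate distance d=25): x=-75/14 (≈-5.3571) theta=13/70 (≈0.1857)
After 4 (thin lens f=-18): x=-75/14 (≈-5.3571) theta=-47/420 (≈-0.1119)
After 5 (propagate distance d=39 (to screen)): x=-1361/140 (≈-9.7214) theta=-47/420 (≈-0.1119)
Rounded to 4 decimal places: x = -9.7214

Answer: -9.7214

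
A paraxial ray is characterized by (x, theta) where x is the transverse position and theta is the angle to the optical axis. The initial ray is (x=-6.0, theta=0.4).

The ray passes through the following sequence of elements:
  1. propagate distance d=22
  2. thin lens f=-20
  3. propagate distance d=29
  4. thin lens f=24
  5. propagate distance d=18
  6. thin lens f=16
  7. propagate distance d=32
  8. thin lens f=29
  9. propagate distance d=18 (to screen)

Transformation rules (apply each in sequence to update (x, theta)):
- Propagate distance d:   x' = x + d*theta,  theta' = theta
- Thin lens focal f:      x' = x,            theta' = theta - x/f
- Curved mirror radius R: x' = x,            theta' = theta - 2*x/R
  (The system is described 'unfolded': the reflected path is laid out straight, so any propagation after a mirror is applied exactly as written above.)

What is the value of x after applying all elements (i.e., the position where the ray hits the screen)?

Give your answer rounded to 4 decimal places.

Initial: x=-6.0000 theta=0.4000
After 1 (propagate distance d=22): x=2.8000 theta=0.4000
After 2 (thin lens f=-20): x=2.8000 theta=0.5400
After 3 (propagate distance d=29): x=18.4600 theta=0.5400
After 4 (thin lens f=24): x=18.4600 theta=-11/48 (≈-0.2292)
After 5 (propagate distance d=18): x=14.3350 theta=-11/48 (≈-0.2292)
After 6 (thin lens f=16): x=14.3350 theta=-10801/9600 (≈-1.1251)
After 7 (propagate distance d=32): x=-13001/600 (≈-21.6683) theta=-10801/9600 (≈-1.1251)
After 8 (thin lens f=29): x=-13001/600 (≈-21.6683) theta=-35071/92800 (≈-0.3779)
After 9 (propagate distance d=18 (to screen)): x=-3963149/139200 (≈-28.4709) theta=-35071/92800 (≈-0.3779)
Rounded to 4 decimal places: x = -28.4709

Answer: -28.4709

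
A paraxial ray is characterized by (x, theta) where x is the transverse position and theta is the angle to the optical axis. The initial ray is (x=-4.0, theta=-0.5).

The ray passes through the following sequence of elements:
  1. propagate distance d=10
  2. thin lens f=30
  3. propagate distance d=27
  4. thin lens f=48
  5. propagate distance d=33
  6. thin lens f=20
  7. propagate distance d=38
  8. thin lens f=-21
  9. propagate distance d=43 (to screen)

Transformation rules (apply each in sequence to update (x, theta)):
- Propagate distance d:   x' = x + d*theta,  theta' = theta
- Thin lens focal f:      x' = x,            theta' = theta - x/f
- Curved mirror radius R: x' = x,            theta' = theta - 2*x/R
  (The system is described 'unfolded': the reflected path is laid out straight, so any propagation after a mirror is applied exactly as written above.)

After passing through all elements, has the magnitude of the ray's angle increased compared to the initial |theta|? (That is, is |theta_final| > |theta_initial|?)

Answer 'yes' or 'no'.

Answer: yes

Derivation:
Initial: x=-4.0000 theta=-0.5000
After 1 (propagate distance d=10): x=-9.0000 theta=-0.5000
After 2 (thin lens f=30): x=-9.0000 theta=-0.2000
After 3 (propagate distance d=27): x=-14.4000 theta=-0.2000
After 4 (thin lens f=48): x=-14.4000 theta=0.1000
After 5 (propagate distance d=33): x=-11.1000 theta=0.1000
After 6 (thin lens f=20): x=-11.1000 theta=0.6550
After 7 (propagate distance d=38): x=13.7900 theta=0.6550
After 8 (thin lens f=-21): x=13.7900 theta=787/600 (≈1.3117)
After 9 (propagate distance d=43 (to screen)): x=8423/120 (≈70.1917) theta=787/600 (≈1.3117)
|theta_initial|=0.5000 |theta_final|=787/600 (≈1.3117) -> increased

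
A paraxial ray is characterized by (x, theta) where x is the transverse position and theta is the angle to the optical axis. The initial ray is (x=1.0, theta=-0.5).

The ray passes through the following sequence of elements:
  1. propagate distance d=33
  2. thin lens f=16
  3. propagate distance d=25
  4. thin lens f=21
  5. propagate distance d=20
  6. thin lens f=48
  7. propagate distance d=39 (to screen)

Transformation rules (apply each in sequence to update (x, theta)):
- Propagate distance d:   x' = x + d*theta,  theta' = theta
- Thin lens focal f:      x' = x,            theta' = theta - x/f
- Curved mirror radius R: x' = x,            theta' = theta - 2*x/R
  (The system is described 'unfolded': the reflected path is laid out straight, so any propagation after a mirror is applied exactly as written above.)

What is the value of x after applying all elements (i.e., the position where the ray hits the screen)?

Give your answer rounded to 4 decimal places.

Answer: 27.0276

Derivation:
Initial: x=1.0000 theta=-0.5000
After 1 (propagate distance d=33): x=-15.5000 theta=-0.5000
After 2 (thin lens f=16): x=-15.5000 theta=15/32 (≈0.4688)
After 3 (propagate distance d=25): x=-121/32 (≈-3.7813) theta=15/32 (≈0.4688)
After 4 (thin lens f=21): x=-121/32 (≈-3.7813) theta=109/168 (≈0.6488)
After 5 (propagate distance d=20): x=6179/672 (≈9.1949) theta=109/168 (≈0.6488)
After 6 (thin lens f=48): x=6179/672 (≈9.1949) theta=2107/4608 (≈0.4572)
After 7 (propagate distance d=39 (to screen)): x=96867/3584 (≈27.0276) theta=2107/4608 (≈0.4572)
Rounded to 4 decimal places: x = 27.0276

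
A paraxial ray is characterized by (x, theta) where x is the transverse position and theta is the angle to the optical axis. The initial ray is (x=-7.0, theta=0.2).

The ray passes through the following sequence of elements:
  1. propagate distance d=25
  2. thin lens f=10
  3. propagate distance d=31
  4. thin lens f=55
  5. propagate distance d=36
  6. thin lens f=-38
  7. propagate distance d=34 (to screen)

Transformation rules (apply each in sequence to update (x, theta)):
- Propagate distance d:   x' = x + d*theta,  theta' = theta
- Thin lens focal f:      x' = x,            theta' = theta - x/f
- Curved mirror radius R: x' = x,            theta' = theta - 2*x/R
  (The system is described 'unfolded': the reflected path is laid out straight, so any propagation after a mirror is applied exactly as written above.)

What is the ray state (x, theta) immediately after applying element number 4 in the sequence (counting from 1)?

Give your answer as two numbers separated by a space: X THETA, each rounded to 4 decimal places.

Answer: 10.4000 0.2109

Derivation:
Initial: x=-7.0000 theta=0.2000
After 1 (propagate distance d=25): x=-2.0000 theta=0.2000
After 2 (thin lens f=10): x=-2.0000 theta=0.4000
After 3 (propagate distance d=31): x=10.4000 theta=0.4000
After 4 (thin lens f=55): x=10.4000 theta=58/275 (≈0.2109)
Rounded to 4 decimal places: x = 10.4000, theta = 0.2109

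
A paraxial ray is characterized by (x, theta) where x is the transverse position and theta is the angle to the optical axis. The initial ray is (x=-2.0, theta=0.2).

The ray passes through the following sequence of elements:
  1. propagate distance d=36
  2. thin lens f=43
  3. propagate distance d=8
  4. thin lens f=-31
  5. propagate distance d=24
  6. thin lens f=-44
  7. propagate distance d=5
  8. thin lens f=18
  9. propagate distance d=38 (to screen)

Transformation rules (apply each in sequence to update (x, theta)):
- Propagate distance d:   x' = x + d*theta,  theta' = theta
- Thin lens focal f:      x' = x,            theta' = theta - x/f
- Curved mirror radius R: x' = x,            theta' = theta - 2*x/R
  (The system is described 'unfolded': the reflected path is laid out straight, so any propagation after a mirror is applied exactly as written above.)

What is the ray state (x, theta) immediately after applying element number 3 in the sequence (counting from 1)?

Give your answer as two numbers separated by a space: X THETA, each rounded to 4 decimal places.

Answer: 5.8326 0.0791

Derivation:
Initial: x=-2.0000 theta=0.2000
After 1 (propagate distance d=36): x=5.2000 theta=0.2000
After 2 (thin lens f=43): x=5.2000 theta=17/215 (≈0.0791)
After 3 (propagate distance d=8): x=1254/215 (≈5.8326) theta=17/215 (≈0.0791)
Rounded to 4 decimal places: x = 5.8326, theta = 0.0791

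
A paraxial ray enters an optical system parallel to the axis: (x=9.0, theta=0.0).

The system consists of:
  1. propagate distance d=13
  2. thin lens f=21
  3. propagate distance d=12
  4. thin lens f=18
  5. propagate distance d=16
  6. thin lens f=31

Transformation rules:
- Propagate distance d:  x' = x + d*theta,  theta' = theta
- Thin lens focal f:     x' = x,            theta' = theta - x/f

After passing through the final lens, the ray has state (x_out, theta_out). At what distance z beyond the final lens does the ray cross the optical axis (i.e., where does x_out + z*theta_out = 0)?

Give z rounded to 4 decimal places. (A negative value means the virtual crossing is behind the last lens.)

Answer: -14.7619

Derivation:
Initial: x=9.0000 theta=0.0000
After 1 (propagate distance d=13): x=9.0000 theta=0.0000
After 2 (thin lens f=21): x=9.0000 theta=-3/7 (≈-0.4286)
After 3 (propagate distance d=12): x=27/7 (≈3.8571) theta=-3/7 (≈-0.4286)
After 4 (thin lens f=18): x=27/7 (≈3.8571) theta=-9/14 (≈-0.6429)
After 5 (propagate distance d=16): x=-45/7 (≈-6.4286) theta=-9/14 (≈-0.6429)
After 6 (thin lens f=31): x=-45/7 (≈-6.4286) theta=-27/62 (≈-0.4355)
z_focus = -x_out/theta_out = -(-45/7)/(-27/62) = -310/21 ≈ -14.7619
Rounded to 4 decimal places: z = -14.7619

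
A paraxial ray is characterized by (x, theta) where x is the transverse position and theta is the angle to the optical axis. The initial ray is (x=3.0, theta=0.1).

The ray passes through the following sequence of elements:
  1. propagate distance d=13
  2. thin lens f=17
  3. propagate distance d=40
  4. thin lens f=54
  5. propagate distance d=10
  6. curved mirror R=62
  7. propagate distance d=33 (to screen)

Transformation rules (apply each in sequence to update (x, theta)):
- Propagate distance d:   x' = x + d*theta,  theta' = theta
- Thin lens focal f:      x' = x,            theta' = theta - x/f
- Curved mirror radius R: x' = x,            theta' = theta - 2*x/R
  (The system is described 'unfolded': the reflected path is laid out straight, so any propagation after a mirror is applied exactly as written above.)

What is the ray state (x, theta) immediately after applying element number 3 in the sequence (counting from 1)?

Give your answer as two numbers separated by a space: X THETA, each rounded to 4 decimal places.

Answer: -1.8176 -0.1529

Derivation:
Initial: x=3.0000 theta=0.1000
After 1 (propagate distance d=13): x=4.3000 theta=0.1000
After 2 (thin lens f=17): x=4.3000 theta=-13/85 (≈-0.1529)
After 3 (propagate distance d=40): x=-309/170 (≈-1.8176) theta=-13/85 (≈-0.1529)
Rounded to 4 decimal places: x = -1.8176, theta = -0.1529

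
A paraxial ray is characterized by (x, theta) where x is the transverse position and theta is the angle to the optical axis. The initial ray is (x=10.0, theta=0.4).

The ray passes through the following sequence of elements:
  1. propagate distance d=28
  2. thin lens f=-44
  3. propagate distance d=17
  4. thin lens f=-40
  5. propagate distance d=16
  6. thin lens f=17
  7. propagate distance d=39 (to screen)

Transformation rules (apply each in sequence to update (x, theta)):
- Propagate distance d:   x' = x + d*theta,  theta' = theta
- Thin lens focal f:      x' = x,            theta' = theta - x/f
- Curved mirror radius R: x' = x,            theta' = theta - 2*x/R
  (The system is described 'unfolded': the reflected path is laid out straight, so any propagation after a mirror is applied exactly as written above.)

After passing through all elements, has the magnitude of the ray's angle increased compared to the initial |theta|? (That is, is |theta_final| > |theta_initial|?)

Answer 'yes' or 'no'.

Answer: yes

Derivation:
Initial: x=10.0000 theta=0.4000
After 1 (propagate distance d=28): x=21.2000 theta=0.4000
After 2 (thin lens f=-44): x=21.2000 theta=97/110 (≈0.8818)
After 3 (propagate distance d=17): x=3981/110 (≈36.1909) theta=97/110 (≈0.8818)
After 4 (thin lens f=-40): x=3981/110 (≈36.1909) theta=7861/4400 (≈1.7866)
After 5 (propagate distance d=16): x=35627/550 (≈64.7764) theta=7861/4400 (≈1.7866)
After 6 (thin lens f=17): x=35627/550 (≈64.7764) theta=-151379/74800 (≈-2.0238)
After 7 (propagate distance d=39 (to screen)): x=-1058509/74800 (≈-14.1512) theta=-151379/74800 (≈-2.0238)
|theta_initial|=0.4000 |theta_final|=151379/74800 (≈2.0238) -> increased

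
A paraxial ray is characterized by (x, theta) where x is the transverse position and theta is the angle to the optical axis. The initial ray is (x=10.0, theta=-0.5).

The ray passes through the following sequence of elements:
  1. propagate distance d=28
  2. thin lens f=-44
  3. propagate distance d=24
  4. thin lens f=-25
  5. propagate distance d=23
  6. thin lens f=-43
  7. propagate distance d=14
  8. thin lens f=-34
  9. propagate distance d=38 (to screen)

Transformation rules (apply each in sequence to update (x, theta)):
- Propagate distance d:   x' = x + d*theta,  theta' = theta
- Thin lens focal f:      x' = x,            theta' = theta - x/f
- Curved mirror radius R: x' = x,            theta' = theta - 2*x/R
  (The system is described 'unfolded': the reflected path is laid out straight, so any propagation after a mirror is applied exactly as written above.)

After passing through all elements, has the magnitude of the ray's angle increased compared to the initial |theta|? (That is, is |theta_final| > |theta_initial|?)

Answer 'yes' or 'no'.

Answer: yes

Derivation:
Initial: x=10.0000 theta=-0.5000
After 1 (propagate distance d=28): x=-4.0000 theta=-0.5000
After 2 (thin lens f=-44): x=-4.0000 theta=-13/22 (≈-0.5909)
After 3 (propagate distance d=24): x=-200/11 (≈-18.1818) theta=-13/22 (≈-0.5909)
After 4 (thin lens f=-25): x=-200/11 (≈-18.1818) theta=-29/22 (≈-1.3182)
After 5 (propagate distance d=23): x=-48.5000 theta=-29/22 (≈-1.3182)
After 6 (thin lens f=-43): x=-48.5000 theta=-1157/473 (≈-2.4461)
After 7 (propagate distance d=14): x=-78277/946 (≈-82.7452) theta=-1157/473 (≈-2.4461)
After 8 (thin lens f=-34): x=-78277/946 (≈-82.7452) theta=-156953/32164 (≈-4.8798)
After 9 (propagate distance d=38 (to screen)): x=-2156408/8041 (≈-268.1766) theta=-156953/32164 (≈-4.8798)
|theta_initial|=0.5000 |theta_final|=156953/32164 (≈4.8798) -> increased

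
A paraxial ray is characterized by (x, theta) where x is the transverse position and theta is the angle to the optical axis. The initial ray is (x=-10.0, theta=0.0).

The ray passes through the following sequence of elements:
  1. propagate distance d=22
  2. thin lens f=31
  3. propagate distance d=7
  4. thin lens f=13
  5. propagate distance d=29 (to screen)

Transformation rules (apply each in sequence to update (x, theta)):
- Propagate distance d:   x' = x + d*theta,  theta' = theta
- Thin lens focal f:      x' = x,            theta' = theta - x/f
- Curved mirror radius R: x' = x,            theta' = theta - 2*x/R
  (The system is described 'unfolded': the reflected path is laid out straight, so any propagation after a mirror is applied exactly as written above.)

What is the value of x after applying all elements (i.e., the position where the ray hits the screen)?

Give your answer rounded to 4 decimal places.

Initial: x=-10.0000 theta=0.0000
After 1 (propagate distance d=22): x=-10.0000 theta=0.0000
After 2 (thin lens f=31): x=-10.0000 theta=10/31 (≈0.3226)
After 3 (propagate distance d=7): x=-240/31 (≈-7.7419) theta=10/31 (≈0.3226)
After 4 (thin lens f=13): x=-240/31 (≈-7.7419) theta=370/403 (≈0.9181)
After 5 (propagate distance d=29 (to screen)): x=7610/403 (≈18.8834) theta=370/403 (≈0.9181)
Rounded to 4 decimal places: x = 18.8834

Answer: 18.8834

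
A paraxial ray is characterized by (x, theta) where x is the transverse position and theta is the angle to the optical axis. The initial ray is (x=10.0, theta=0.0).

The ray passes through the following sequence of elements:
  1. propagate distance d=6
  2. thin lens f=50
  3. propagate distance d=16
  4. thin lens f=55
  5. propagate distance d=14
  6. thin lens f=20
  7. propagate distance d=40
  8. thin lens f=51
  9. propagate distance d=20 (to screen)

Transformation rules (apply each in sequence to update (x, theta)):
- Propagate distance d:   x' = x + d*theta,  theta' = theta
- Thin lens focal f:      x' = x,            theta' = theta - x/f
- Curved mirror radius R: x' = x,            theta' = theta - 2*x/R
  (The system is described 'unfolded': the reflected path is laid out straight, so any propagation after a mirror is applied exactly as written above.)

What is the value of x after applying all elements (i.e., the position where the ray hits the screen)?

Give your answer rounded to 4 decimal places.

Initial: x=10.0000 theta=0.0000
After 1 (propagate distance d=6): x=10.0000 theta=0.0000
After 2 (thin lens f=50): x=10.0000 theta=-0.2000
After 3 (propagate distance d=16): x=6.8000 theta=-0.2000
After 4 (thin lens f=55): x=6.8000 theta=-89/275 (≈-0.3236)
After 5 (propagate distance d=14): x=624/275 (≈2.2691) theta=-89/275 (≈-0.3236)
After 6 (thin lens f=20): x=624/275 (≈2.2691) theta=-601/1375 (≈-0.4371)
After 7 (propagate distance d=40): x=-4184/275 (≈-15.2145) theta=-601/1375 (≈-0.4371)
After 8 (thin lens f=51): x=-4184/275 (≈-15.2145) theta=-9731/70125 (≈-0.1388)
After 9 (propagate distance d=20 (to screen)): x=-252308/14025 (≈-17.9899) theta=-9731/70125 (≈-0.1388)
Rounded to 4 decimal places: x = -17.9899

Answer: -17.9899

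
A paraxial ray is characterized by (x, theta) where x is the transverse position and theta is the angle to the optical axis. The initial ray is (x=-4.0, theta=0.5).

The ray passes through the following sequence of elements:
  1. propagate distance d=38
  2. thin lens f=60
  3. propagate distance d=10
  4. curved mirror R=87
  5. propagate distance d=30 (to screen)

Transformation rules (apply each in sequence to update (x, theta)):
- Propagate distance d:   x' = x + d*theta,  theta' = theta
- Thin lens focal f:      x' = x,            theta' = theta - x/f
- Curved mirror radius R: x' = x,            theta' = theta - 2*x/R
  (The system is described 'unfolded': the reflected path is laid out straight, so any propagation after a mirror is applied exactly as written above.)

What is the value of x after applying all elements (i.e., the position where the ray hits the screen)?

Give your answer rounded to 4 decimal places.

Initial: x=-4.0000 theta=0.5000
After 1 (propagate distance d=38): x=15.0000 theta=0.5000
After 2 (thin lens f=60): x=15.0000 theta=0.2500
After 3 (propagate distance d=10): x=17.5000 theta=0.2500
After 4 (curved mirror R=87): x=17.5000 theta=-53/348 (≈-0.1523)
After 5 (propagate distance d=30 (to screen)): x=375/29 (≈12.9310) theta=-53/348 (≈-0.1523)
Rounded to 4 decimal places: x = 12.9310

Answer: 12.9310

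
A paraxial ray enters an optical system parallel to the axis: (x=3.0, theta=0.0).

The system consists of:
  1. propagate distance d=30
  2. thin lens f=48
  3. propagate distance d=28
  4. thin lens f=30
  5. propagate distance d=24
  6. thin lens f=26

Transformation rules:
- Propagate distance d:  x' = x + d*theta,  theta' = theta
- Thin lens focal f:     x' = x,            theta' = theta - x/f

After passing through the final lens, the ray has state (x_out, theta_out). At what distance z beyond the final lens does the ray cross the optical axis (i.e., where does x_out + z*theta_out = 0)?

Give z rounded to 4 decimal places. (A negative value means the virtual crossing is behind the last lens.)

Answer: -22.2857

Derivation:
Initial: x=3.0000 theta=0.0000
After 1 (propagate distance d=30): x=3.0000 theta=0.0000
After 2 (thin lens f=48): x=3.0000 theta=-0.0625
After 3 (propagate distance d=28): x=1.2500 theta=-0.0625
After 4 (thin lens f=30): x=1.2500 theta=-5/48 (≈-0.1042)
After 5 (propagate distance d=24): x=-1.2500 theta=-5/48 (≈-0.1042)
After 6 (thin lens f=26): x=-1.2500 theta=-35/624 (≈-0.0561)
z_focus = -x_out/theta_out = -(-1.2500)/(-35/624) = -156/7 ≈ -22.2857
Rounded to 4 decimal places: z = -22.2857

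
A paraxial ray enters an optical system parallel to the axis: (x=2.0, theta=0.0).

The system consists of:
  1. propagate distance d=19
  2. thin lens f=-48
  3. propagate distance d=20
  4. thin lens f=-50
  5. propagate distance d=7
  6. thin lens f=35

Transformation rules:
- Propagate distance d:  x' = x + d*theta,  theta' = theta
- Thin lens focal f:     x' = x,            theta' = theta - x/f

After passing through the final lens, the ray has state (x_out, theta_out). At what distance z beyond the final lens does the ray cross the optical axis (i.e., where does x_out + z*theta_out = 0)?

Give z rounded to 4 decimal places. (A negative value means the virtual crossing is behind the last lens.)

Initial: x=2.0000 theta=0.0000
After 1 (propagate distance d=19): x=2.0000 theta=0.0000
After 2 (thin lens f=-48): x=2.0000 theta=1/24 (≈0.0417)
After 3 (propagate distance d=20): x=17/6 (≈2.8333) theta=1/24 (≈0.0417)
After 4 (thin lens f=-50): x=17/6 (≈2.8333) theta=59/600 (≈0.0983)
After 5 (propagate distance d=7): x=2113/600 (≈3.5217) theta=59/600 (≈0.0983)
After 6 (thin lens f=35): x=2113/600 (≈3.5217) theta=-2/875 (≈-0.0023)
z_focus = -x_out/theta_out = -(2113/600)/(-2/875) = 73955/48 ≈ 1540.7292
Rounded to 4 decimal places: z = 1540.7292

Answer: 1540.7292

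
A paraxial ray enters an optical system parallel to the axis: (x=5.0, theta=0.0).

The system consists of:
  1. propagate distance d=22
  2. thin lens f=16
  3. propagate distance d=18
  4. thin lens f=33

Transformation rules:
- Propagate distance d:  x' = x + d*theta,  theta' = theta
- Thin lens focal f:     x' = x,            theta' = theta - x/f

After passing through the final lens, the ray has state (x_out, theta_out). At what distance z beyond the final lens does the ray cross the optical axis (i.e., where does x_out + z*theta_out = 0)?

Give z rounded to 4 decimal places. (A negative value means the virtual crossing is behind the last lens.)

Answer: -2.1290

Derivation:
Initial: x=5.0000 theta=0.0000
After 1 (propagate distance d=22): x=5.0000 theta=0.0000
After 2 (thin lens f=16): x=5.0000 theta=-0.3125
After 3 (propagate distance d=18): x=-0.6250 theta=-0.3125
After 4 (thin lens f=33): x=-0.6250 theta=-155/528 (≈-0.2936)
z_focus = -x_out/theta_out = -(-0.6250)/(-155/528) = -66/31 ≈ -2.1290
Rounded to 4 decimal places: z = -2.1290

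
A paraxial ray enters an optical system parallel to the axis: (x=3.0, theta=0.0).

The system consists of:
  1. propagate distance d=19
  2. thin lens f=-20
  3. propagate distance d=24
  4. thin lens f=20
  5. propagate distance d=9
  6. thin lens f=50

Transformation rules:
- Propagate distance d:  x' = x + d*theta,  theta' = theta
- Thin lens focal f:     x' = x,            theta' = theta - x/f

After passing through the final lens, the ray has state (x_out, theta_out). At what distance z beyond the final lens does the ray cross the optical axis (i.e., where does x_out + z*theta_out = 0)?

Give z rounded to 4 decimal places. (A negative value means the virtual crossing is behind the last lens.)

Initial: x=3.0000 theta=0.0000
After 1 (propagate distance d=19): x=3.0000 theta=0.0000
After 2 (thin lens f=-20): x=3.0000 theta=0.1500
After 3 (propagate distance d=24): x=6.6000 theta=0.1500
After 4 (thin lens f=20): x=6.6000 theta=-0.1800
After 5 (propagate distance d=9): x=4.9800 theta=-0.1800
After 6 (thin lens f=50): x=4.9800 theta=-0.2796
z_focus = -x_out/theta_out = -(4.9800)/(-0.2796) = 4150/233 ≈ 17.8112
Rounded to 4 decimal places: z = 17.8112

Answer: 17.8112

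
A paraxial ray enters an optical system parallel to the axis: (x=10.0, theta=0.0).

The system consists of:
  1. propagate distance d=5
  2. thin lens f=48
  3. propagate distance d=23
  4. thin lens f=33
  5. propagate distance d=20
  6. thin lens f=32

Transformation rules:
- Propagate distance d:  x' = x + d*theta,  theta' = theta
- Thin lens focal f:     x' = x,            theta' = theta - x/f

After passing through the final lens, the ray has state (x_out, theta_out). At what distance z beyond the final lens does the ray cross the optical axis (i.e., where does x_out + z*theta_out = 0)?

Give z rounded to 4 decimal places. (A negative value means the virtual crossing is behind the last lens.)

Answer: -7.0480

Derivation:
Initial: x=10.0000 theta=0.0000
After 1 (propagate distance d=5): x=10.0000 theta=0.0000
After 2 (thin lens f=48): x=10.0000 theta=-5/24 (≈-0.2083)
After 3 (propagate distance d=23): x=125/24 (≈5.2083) theta=-5/24 (≈-0.2083)
After 4 (thin lens f=33): x=125/24 (≈5.2083) theta=-145/396 (≈-0.3662)
After 5 (propagate distance d=20): x=-1675/792 (≈-2.1149) theta=-145/396 (≈-0.3662)
After 6 (thin lens f=32): x=-1675/792 (≈-2.1149) theta=-845/2816 (≈-0.3001)
z_focus = -x_out/theta_out = -(-1675/792)/(-845/2816) = -10720/1521 ≈ -7.0480
Rounded to 4 decimal places: z = -7.0480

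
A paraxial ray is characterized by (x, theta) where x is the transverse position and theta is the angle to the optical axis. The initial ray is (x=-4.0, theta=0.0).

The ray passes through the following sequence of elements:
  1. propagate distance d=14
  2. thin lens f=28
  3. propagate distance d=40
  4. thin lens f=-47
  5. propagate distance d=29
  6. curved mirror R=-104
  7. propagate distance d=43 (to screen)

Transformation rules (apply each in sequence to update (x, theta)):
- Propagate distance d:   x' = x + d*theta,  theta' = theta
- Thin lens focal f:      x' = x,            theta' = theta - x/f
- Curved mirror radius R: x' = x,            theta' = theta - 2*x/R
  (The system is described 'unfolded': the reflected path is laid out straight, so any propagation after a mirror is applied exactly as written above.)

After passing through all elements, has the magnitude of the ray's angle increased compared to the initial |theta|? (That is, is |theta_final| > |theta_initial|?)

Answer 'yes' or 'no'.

Answer: yes

Derivation:
Initial: x=-4.0000 theta=0.0000
After 1 (propagate distance d=14): x=-4.0000 theta=0.0000
After 2 (thin lens f=28): x=-4.0000 theta=1/7 (≈0.1429)
After 3 (propagate distance d=40): x=12/7 (≈1.7143) theta=1/7 (≈0.1429)
After 4 (thin lens f=-47): x=12/7 (≈1.7143) theta=59/329 (≈0.1793)
After 5 (propagate distance d=29): x=325/47 (≈6.9149) theta=59/329 (≈0.1793)
After 6 (curved mirror R=-104): x=325/47 (≈6.9149) theta=411/1316 (≈0.3123)
After 7 (propagate distance d=43 (to screen)): x=26773/1316 (≈20.3442) theta=411/1316 (≈0.3123)
|theta_initial|=0.0000 |theta_final|=411/1316 (≈0.3123) -> increased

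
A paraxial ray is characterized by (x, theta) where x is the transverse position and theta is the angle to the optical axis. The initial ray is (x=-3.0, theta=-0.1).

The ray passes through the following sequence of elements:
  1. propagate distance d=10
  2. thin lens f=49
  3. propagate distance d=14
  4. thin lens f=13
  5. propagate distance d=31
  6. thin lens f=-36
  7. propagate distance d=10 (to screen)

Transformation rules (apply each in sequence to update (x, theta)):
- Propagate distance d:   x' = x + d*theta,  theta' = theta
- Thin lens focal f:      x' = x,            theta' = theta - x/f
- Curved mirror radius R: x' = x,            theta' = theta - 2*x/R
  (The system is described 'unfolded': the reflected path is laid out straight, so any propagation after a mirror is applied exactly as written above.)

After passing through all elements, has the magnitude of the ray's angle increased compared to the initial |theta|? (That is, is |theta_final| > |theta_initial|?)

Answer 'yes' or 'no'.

Initial: x=-3.0000 theta=-0.1000
After 1 (propagate distance d=10): x=-4.0000 theta=-0.1000
After 2 (thin lens f=49): x=-4.0000 theta=-9/490 (≈-0.0184)
After 3 (propagate distance d=14): x=-149/35 (≈-4.2571) theta=-9/490 (≈-0.0184)
After 4 (thin lens f=13): x=-149/35 (≈-4.2571) theta=1969/6370 (≈0.3091)
After 5 (propagate distance d=31): x=33921/6370 (≈5.3251) theta=1969/6370 (≈0.3091)
After 6 (thin lens f=-36): x=33921/6370 (≈5.3251) theta=2329/5096 (≈0.4570)
After 7 (propagate distance d=10 (to screen)): x=126067/12740 (≈9.8954) theta=2329/5096 (≈0.4570)
|theta_initial|=0.1000 |theta_final|=2329/5096 (≈0.4570) -> increased

Answer: yes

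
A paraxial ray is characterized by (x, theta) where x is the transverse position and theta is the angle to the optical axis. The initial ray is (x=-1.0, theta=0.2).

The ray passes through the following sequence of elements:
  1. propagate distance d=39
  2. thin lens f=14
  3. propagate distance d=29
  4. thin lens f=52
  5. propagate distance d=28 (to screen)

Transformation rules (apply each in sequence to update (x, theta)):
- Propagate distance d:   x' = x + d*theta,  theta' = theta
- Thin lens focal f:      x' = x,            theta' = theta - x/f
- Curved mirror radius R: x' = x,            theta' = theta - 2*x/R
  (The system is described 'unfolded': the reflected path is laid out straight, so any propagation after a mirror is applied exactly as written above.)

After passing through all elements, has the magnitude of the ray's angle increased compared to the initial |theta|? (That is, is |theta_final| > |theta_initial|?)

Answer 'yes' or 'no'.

Answer: yes

Derivation:
Initial: x=-1.0000 theta=0.2000
After 1 (propagate distance d=39): x=6.8000 theta=0.2000
After 2 (thin lens f=14): x=6.8000 theta=-2/7 (≈-0.2857)
After 3 (propagate distance d=29): x=-52/35 (≈-1.4857) theta=-2/7 (≈-0.2857)
After 4 (thin lens f=52): x=-52/35 (≈-1.4857) theta=-9/35 (≈-0.2571)
After 5 (propagate distance d=28 (to screen)): x=-304/35 (≈-8.6857) theta=-9/35 (≈-0.2571)
|theta_initial|=0.2000 |theta_final|=9/35 (≈0.2571) -> increased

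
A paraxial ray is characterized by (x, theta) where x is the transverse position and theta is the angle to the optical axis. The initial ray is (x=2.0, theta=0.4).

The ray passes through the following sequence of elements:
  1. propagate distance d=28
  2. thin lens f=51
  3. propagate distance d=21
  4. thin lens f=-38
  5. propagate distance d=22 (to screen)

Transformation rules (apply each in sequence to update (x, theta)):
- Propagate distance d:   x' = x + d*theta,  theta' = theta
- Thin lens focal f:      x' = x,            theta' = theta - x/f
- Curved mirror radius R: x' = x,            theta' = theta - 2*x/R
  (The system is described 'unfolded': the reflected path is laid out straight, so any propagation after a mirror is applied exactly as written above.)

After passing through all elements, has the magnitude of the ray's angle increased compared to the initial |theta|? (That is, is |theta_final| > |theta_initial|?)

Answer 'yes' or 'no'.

Initial: x=2.0000 theta=0.4000
After 1 (propagate distance d=28): x=13.2000 theta=0.4000
After 2 (thin lens f=51): x=13.2000 theta=12/85 (≈0.1412)
After 3 (propagate distance d=21): x=1374/85 (≈16.1647) theta=12/85 (≈0.1412)
After 4 (thin lens f=-38): x=1374/85 (≈16.1647) theta=183/323 (≈0.5666)
After 5 (propagate distance d=22 (to screen)): x=46236/1615 (≈28.6291) theta=183/323 (≈0.5666)
|theta_initial|=0.4000 |theta_final|=183/323 (≈0.5666) -> increased

Answer: yes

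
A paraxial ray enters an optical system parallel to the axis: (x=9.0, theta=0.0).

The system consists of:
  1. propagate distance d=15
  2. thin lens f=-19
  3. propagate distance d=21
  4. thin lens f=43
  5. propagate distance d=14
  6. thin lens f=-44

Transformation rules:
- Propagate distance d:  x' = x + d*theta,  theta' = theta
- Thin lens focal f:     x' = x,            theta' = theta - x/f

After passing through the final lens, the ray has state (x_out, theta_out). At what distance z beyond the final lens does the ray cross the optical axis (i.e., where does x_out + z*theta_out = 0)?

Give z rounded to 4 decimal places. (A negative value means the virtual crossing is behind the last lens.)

Initial: x=9.0000 theta=0.0000
After 1 (propagate distance d=15): x=9.0000 theta=0.0000
After 2 (thin lens f=-19): x=9.0000 theta=9/19 (≈0.4737)
After 3 (propagate distance d=21): x=360/19 (≈18.9474) theta=9/19 (≈0.4737)
After 4 (thin lens f=43): x=360/19 (≈18.9474) theta=27/817 (≈0.0330)
After 5 (propagate distance d=14): x=15858/817 (≈19.4100) theta=27/817 (≈0.0330)
After 6 (thin lens f=-44): x=15858/817 (≈19.4100) theta=8523/17974 (≈0.4742)
z_focus = -x_out/theta_out = -(15858/817)/(8523/17974) = -38764/947 ≈ -40.9335
Rounded to 4 decimal places: z = -40.9335

Answer: -40.9335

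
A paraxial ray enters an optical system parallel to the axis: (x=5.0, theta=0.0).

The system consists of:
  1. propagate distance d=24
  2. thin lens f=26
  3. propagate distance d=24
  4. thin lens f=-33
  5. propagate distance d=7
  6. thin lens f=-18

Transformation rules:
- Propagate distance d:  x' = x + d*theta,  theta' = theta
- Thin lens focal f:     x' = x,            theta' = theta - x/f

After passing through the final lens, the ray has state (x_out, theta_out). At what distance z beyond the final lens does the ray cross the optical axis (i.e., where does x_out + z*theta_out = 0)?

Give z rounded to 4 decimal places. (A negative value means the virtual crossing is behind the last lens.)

Answer: -3.8336

Derivation:
Initial: x=5.0000 theta=0.0000
After 1 (propagate distance d=24): x=5.0000 theta=0.0000
After 2 (thin lens f=26): x=5.0000 theta=-5/26 (≈-0.1923)
After 3 (propagate distance d=24): x=5/13 (≈0.3846) theta=-5/26 (≈-0.1923)
After 4 (thin lens f=-33): x=5/13 (≈0.3846) theta=-155/858 (≈-0.1807)
After 5 (propagate distance d=7): x=-755/858 (≈-0.8800) theta=-155/858 (≈-0.1807)
After 6 (thin lens f=-18): x=-755/858 (≈-0.8800) theta=-3545/15444 (≈-0.2295)
z_focus = -x_out/theta_out = -(-755/858)/(-3545/15444) = -2718/709 ≈ -3.8336
Rounded to 4 decimal places: z = -3.8336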